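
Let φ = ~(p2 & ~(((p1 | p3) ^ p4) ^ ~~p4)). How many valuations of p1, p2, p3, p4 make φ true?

14

p1 | p2 | p3 | p4 | φ
-- | -- | -- | -- | -
0  | 0  | 0  | 0  | 1
0  | 0  | 0  | 1  | 1
0  | 0  | 1  | 0  | 1
0  | 0  | 1  | 1  | 1
0  | 1  | 0  | 0  | 0
0  | 1  | 0  | 1  | 0
0  | 1  | 1  | 0  | 1
0  | 1  | 1  | 1  | 1
1  | 0  | 0  | 0  | 1
1  | 0  | 0  | 1  | 1
1  | 0  | 1  | 0  | 1
1  | 0  | 1  | 1  | 1
1  | 1  | 0  | 0  | 1
1  | 1  | 0  | 1  | 1
1  | 1  | 1  | 0  | 1
1  | 1  | 1  | 1  | 1
The formula is true on 14 of the 16 rows.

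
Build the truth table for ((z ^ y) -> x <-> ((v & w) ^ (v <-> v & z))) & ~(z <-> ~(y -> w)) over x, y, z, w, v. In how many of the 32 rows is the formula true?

x  y  z  w  v  |  φ
0  0  0  0  0  |  0
0  0  0  0  1  |  0
0  0  0  1  0  |  0
0  0  0  1  1  |  0
0  0  1  0  0  |  0
0  0  1  0  1  |  0
0  0  1  1  0  |  0
0  0  1  1  1  |  1
0  1  0  0  0  |  0
0  1  0  0  1  |  1
0  1  0  1  0  |  0
0  1  0  1  1  |  0
0  1  1  0  0  |  0
0  1  1  0  1  |  0
0  1  1  1  0  |  1
0  1  1  1  1  |  0
1  0  0  0  0  |  0
1  0  0  0  1  |  0
1  0  0  1  0  |  0
1  0  0  1  1  |  0
1  0  1  0  0  |  1
1  0  1  0  1  |  1
1  0  1  1  0  |  1
1  0  1  1  1  |  0
1  1  0  0  0  |  1
1  1  0  0  1  |  0
1  1  0  1  0  |  0
1  1  0  1  1  |  0
1  1  1  0  0  |  0
1  1  1  0  1  |  0
1  1  1  1  0  |  1
1  1  1  1  1  |  0
The formula is true on 8 of the 32 rows.

8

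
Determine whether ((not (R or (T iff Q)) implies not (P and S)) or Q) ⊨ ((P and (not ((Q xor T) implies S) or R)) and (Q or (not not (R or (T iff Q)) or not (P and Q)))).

P | Q | R | S | T || φ | ψ
1 | 1 | 1 | 1 | 1 || 1 | 1
1 | 1 | 1 | 1 | 0 || 1 | 1
1 | 1 | 1 | 0 | 1 || 1 | 1
1 | 1 | 1 | 0 | 0 || 1 | 1
1 | 1 | 0 | 1 | 1 || 1 | 0
1 | 1 | 0 | 1 | 0 || 1 | 0
1 | 1 | 0 | 0 | 1 || 1 | 0
1 | 1 | 0 | 0 | 0 || 1 | 1
1 | 0 | 1 | 1 | 1 || 1 | 1
1 | 0 | 1 | 1 | 0 || 1 | 1
1 | 0 | 1 | 0 | 1 || 1 | 1
1 | 0 | 1 | 0 | 0 || 1 | 1
1 | 0 | 0 | 1 | 1 || 0 | 0
1 | 0 | 0 | 1 | 0 || 1 | 0
1 | 0 | 0 | 0 | 1 || 1 | 1
1 | 0 | 0 | 0 | 0 || 1 | 0
0 | 1 | 1 | 1 | 1 || 1 | 0
0 | 1 | 1 | 1 | 0 || 1 | 0
0 | 1 | 1 | 0 | 1 || 1 | 0
0 | 1 | 1 | 0 | 0 || 1 | 0
0 | 1 | 0 | 1 | 1 || 1 | 0
0 | 1 | 0 | 1 | 0 || 1 | 0
0 | 1 | 0 | 0 | 1 || 1 | 0
0 | 1 | 0 | 0 | 0 || 1 | 0
0 | 0 | 1 | 1 | 1 || 1 | 0
0 | 0 | 1 | 1 | 0 || 1 | 0
0 | 0 | 1 | 0 | 1 || 1 | 0
0 | 0 | 1 | 0 | 0 || 1 | 0
0 | 0 | 0 | 1 | 1 || 1 | 0
0 | 0 | 0 | 1 | 0 || 1 | 0
0 | 0 | 0 | 0 | 1 || 1 | 0
0 | 0 | 0 | 0 | 0 || 1 | 0
At P=1, Q=1, R=0, S=1, T=1 we have φ true but ψ false, so φ does not entail ψ.

no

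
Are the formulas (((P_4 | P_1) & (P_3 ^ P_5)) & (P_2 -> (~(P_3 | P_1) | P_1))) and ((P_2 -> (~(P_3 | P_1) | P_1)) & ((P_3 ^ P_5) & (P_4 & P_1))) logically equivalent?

P_1  P_2  P_3  P_4  P_5  |  φ  ψ
 F    F    F    F    F   |  F  F
 F    F    F    F    T   |  F  F
 F    F    F    T    F   |  F  F
 F    F    F    T    T   |  T  F
 F    F    T    F    F   |  F  F
 F    F    T    F    T   |  F  F
 F    F    T    T    F   |  T  F
 F    F    T    T    T   |  F  F
 F    T    F    F    F   |  F  F
 F    T    F    F    T   |  F  F
 F    T    F    T    F   |  F  F
 F    T    F    T    T   |  T  F
 F    T    T    F    F   |  F  F
 F    T    T    F    T   |  F  F
 F    T    T    T    F   |  F  F
 F    T    T    T    T   |  F  F
 T    F    F    F    F   |  F  F
 T    F    F    F    T   |  T  F
 T    F    F    T    F   |  F  F
 T    F    F    T    T   |  T  T
 T    F    T    F    F   |  T  F
 T    F    T    F    T   |  F  F
 T    F    T    T    F   |  T  T
 T    F    T    T    T   |  F  F
 T    T    F    F    F   |  F  F
 T    T    F    F    T   |  T  F
 T    T    F    T    F   |  F  F
 T    T    F    T    T   |  T  T
 T    T    T    F    F   |  T  F
 T    T    T    F    T   |  F  F
 T    T    T    T    F   |  T  T
 T    T    T    T    T   |  F  F
The columns differ at P_1=F, P_2=F, P_3=F, P_4=T, P_5=T (φ=T, ψ=F), so they are not equivalent.

not equivalent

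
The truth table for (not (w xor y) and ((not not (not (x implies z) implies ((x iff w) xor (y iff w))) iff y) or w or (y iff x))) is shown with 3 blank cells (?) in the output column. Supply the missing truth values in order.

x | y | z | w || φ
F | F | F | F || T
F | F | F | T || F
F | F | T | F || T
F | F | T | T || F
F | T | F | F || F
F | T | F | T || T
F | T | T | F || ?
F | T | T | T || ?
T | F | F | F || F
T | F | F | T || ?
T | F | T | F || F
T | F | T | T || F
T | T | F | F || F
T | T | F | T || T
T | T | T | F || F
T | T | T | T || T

Row x=F, y=T, z=T, w=F: not (w xor y) = F, ((not not (not (x implies z) implies ((x iff w) xor (y iff w))) iff y) or w or (y iff x)) = T, so the formula = F.
Row x=F, y=T, z=T, w=T: not (w xor y) = T, ((not not (not (x implies z) implies ((x iff w) xor (y iff w))) iff y) or w or (y iff x)) = T, so the formula = T.
Row x=T, y=F, z=F, w=T: not (w xor y) = F, ((not not (not (x implies z) implies ((x iff w) xor (y iff w))) iff y) or w or (y iff x)) = T, so the formula = F.

F, T, F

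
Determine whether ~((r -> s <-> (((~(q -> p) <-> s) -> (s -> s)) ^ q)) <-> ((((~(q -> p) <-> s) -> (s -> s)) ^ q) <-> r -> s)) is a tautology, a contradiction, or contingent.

contradiction

  p   |   q   |   r   |   s   | (r -> s) | (q -> p) | ~(q -> p) | (~(q -> p) <-> s) | (s -> s) |   φ  
----- | ----- | ----- | ----- | -------- | -------- | --------- | ----------------- | -------- | -----
 True |  True |  True |  True |   True   |   True   |   False   |       False       |   True   | False
 True |  True |  True | False |  False   |   True   |   False   |        True       |   True   | False
 True |  True | False |  True |   True   |   True   |   False   |       False       |   True   | False
 True |  True | False | False |   True   |   True   |   False   |        True       |   True   | False
 True | False |  True |  True |   True   |   True   |   False   |       False       |   True   | False
 True | False |  True | False |  False   |   True   |   False   |        True       |   True   | False
 True | False | False |  True |   True   |   True   |   False   |       False       |   True   | False
 True | False | False | False |   True   |   True   |   False   |        True       |   True   | False
False |  True |  True |  True |   True   |  False   |    True   |        True       |   True   | False
False |  True |  True | False |  False   |  False   |    True   |       False       |   True   | False
False |  True | False |  True |   True   |  False   |    True   |        True       |   True   | False
False |  True | False | False |   True   |  False   |    True   |       False       |   True   | False
False | False |  True |  True |   True   |   True   |   False   |       False       |   True   | False
False | False |  True | False |  False   |   True   |   False   |        True       |   True   | False
False | False | False |  True |   True   |   True   |   False   |       False       |   True   | False
False | False | False | False |   True   |   True   |   False   |        True       |   True   | False
Every row is False, so the formula is a contradiction.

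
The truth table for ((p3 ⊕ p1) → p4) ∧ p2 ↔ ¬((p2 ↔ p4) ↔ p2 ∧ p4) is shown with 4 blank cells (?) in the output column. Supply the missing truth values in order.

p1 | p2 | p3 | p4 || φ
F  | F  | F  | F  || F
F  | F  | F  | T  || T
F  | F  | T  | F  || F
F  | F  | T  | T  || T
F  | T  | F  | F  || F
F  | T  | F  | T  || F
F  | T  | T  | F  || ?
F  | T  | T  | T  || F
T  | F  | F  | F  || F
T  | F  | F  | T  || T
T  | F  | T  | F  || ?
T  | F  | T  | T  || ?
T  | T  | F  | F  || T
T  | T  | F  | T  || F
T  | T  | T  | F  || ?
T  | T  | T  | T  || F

Row p1=F, p2=T, p3=T, p4=F: (((p3 ⊕ p1) → p4) ∧ p2) = F, ¬((p2 ↔ p4) ↔ p2 ∧ p4) = F, so the formula = T.
Row p1=T, p2=F, p3=T, p4=F: (((p3 ⊕ p1) → p4) ∧ p2) = F, ¬((p2 ↔ p4) ↔ p2 ∧ p4) = T, so the formula = F.
Row p1=T, p2=F, p3=T, p4=T: (((p3 ⊕ p1) → p4) ∧ p2) = F, ¬((p2 ↔ p4) ↔ p2 ∧ p4) = F, so the formula = T.
Row p1=T, p2=T, p3=T, p4=F: (((p3 ⊕ p1) → p4) ∧ p2) = T, ¬((p2 ↔ p4) ↔ p2 ∧ p4) = F, so the formula = F.

T, F, T, F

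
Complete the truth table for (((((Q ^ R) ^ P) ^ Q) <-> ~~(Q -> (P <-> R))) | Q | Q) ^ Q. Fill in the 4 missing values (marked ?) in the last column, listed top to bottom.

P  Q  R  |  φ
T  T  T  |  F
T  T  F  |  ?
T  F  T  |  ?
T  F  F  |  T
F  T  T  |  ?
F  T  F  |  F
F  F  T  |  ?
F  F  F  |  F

Row P=T, Q=T, R=F: (((((Q ^ R) ^ P) ^ Q) <-> ~~(Q -> (P <-> R))) | Q | Q) = T, so the formula = F.
Row P=T, Q=F, R=T: (((((Q ^ R) ^ P) ^ Q) <-> ~~(Q -> (P <-> R))) | Q | Q) = F, so the formula = F.
Row P=F, Q=T, R=T: (((((Q ^ R) ^ P) ^ Q) <-> ~~(Q -> (P <-> R))) | Q | Q) = T, so the formula = F.
Row P=F, Q=F, R=T: (((((Q ^ R) ^ P) ^ Q) <-> ~~(Q -> (P <-> R))) | Q | Q) = T, so the formula = T.

F, F, F, T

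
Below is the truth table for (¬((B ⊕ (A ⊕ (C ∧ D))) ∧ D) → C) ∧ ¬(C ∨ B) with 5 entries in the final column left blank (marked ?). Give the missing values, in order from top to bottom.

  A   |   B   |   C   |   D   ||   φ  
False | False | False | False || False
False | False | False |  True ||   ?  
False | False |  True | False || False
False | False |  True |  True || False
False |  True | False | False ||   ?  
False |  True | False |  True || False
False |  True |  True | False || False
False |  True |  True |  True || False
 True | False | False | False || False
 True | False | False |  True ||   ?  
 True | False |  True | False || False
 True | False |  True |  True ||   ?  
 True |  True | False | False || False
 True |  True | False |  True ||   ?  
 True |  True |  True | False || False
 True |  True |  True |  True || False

Row A=False, B=False, C=False, D=True: (¬((B ⊕ (A ⊕ (C ∧ D))) ∧ D) → C) = False, ¬(C ∨ B) = True, so the formula = False.
Row A=False, B=True, C=False, D=False: (¬((B ⊕ (A ⊕ (C ∧ D))) ∧ D) → C) = False, ¬(C ∨ B) = False, so the formula = False.
Row A=True, B=False, C=False, D=True: (¬((B ⊕ (A ⊕ (C ∧ D))) ∧ D) → C) = True, ¬(C ∨ B) = True, so the formula = True.
Row A=True, B=False, C=True, D=True: (¬((B ⊕ (A ⊕ (C ∧ D))) ∧ D) → C) = True, ¬(C ∨ B) = False, so the formula = False.
Row A=True, B=True, C=False, D=True: (¬((B ⊕ (A ⊕ (C ∧ D))) ∧ D) → C) = False, ¬(C ∨ B) = False, so the formula = False.

False, False, True, False, False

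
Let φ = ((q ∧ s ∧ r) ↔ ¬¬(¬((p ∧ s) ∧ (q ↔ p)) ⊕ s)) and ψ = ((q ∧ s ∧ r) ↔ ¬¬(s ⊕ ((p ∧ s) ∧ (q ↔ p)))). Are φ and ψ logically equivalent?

not equivalent

p | q | r | s || φ | ψ
T | T | T | T || T | F
T | T | T | F || F | T
T | T | F | T || F | T
T | T | F | F || F | T
T | F | T | T || T | F
T | F | T | F || F | T
T | F | F | T || T | F
T | F | F | F || F | T
F | T | T | T || F | T
F | T | T | F || F | T
F | T | F | T || T | F
F | T | F | F || F | T
F | F | T | T || T | F
F | F | T | F || F | T
F | F | F | T || T | F
F | F | F | F || F | T
The columns differ at p=T, q=T, r=T, s=T (φ=T, ψ=F), so they are not equivalent.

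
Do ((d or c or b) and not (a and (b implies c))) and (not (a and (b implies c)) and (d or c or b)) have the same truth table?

a  b  c  d  |  φ  ψ
T  T  T  T  |  F  F
T  T  T  F  |  F  F
T  T  F  T  |  T  T
T  T  F  F  |  T  T
T  F  T  T  |  F  F
T  F  T  F  |  F  F
T  F  F  T  |  F  F
T  F  F  F  |  F  F
F  T  T  T  |  T  T
F  T  T  F  |  T  T
F  T  F  T  |  T  T
F  T  F  F  |  T  T
F  F  T  T  |  T  T
F  F  T  F  |  T  T
F  F  F  T  |  T  T
F  F  F  F  |  F  F
The columns for φ and ψ agree on every row, so they are logically equivalent.

equivalent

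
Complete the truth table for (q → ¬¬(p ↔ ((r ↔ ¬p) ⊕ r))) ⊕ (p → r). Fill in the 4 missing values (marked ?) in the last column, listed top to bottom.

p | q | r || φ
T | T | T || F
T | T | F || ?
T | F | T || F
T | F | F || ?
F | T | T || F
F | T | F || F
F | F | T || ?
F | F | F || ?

Row p=T, q=T, r=F: (q → ¬¬(p ↔ ((r ↔ ¬p) ⊕ r))) = T, (p → r) = F, so the formula = T.
Row p=T, q=F, r=F: (q → ¬¬(p ↔ ((r ↔ ¬p) ⊕ r))) = T, (p → r) = F, so the formula = T.
Row p=F, q=F, r=T: (q → ¬¬(p ↔ ((r ↔ ¬p) ⊕ r))) = T, (p → r) = T, so the formula = F.
Row p=F, q=F, r=F: (q → ¬¬(p ↔ ((r ↔ ¬p) ⊕ r))) = T, (p → r) = T, so the formula = F.

T, T, F, F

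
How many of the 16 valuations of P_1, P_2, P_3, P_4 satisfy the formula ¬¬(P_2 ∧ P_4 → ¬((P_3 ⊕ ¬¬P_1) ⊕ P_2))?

14

P_1 | P_2 | P_3 | P_4 || (P_2 ∧ P_4) | ¬P_1 | ¬¬P_1 | (P_3 ⊕ ¬¬P_1) | ((P_3 ⊕ ¬¬P_1) ⊕ P_2) | ¬((P_3 ⊕ ¬¬P_1) ⊕ P_2) | φ
 1  |  1  |  1  |  1  ||      1      |  0   |   1   |       0       |           1           |           0            | 0
 1  |  1  |  1  |  0  ||      0      |  0   |   1   |       0       |           1           |           0            | 1
 1  |  1  |  0  |  1  ||      1      |  0   |   1   |       1       |           0           |           1            | 1
 1  |  1  |  0  |  0  ||      0      |  0   |   1   |       1       |           0           |           1            | 1
 1  |  0  |  1  |  1  ||      0      |  0   |   1   |       0       |           0           |           1            | 1
 1  |  0  |  1  |  0  ||      0      |  0   |   1   |       0       |           0           |           1            | 1
 1  |  0  |  0  |  1  ||      0      |  0   |   1   |       1       |           1           |           0            | 1
 1  |  0  |  0  |  0  ||      0      |  0   |   1   |       1       |           1           |           0            | 1
 0  |  1  |  1  |  1  ||      1      |  1   |   0   |       1       |           0           |           1            | 1
 0  |  1  |  1  |  0  ||      0      |  1   |   0   |       1       |           0           |           1            | 1
 0  |  1  |  0  |  1  ||      1      |  1   |   0   |       0       |           1           |           0            | 0
 0  |  1  |  0  |  0  ||      0      |  1   |   0   |       0       |           1           |           0            | 1
 0  |  0  |  1  |  1  ||      0      |  1   |   0   |       1       |           1           |           0            | 1
 0  |  0  |  1  |  0  ||      0      |  1   |   0   |       1       |           1           |           0            | 1
 0  |  0  |  0  |  1  ||      0      |  1   |   0   |       0       |           0           |           1            | 1
 0  |  0  |  0  |  0  ||      0      |  1   |   0   |       0       |           0           |           1            | 1
The formula is true on 14 of the 16 rows.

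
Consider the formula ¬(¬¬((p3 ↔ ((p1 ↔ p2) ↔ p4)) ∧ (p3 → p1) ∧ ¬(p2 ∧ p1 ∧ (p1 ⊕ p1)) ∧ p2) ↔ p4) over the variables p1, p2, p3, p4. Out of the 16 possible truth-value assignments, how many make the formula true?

7

  p1     p2     p3     p4   |    φ  
 True   True   True   True  |  False
 True   True   True  False  |  False
 True   True  False   True  |   True
 True   True  False  False  |   True
 True  False   True   True  |   True
 True  False   True  False  |  False
 True  False  False   True  |   True
 True  False  False  False  |  False
False   True   True   True  |   True
False   True   True  False  |  False
False   True  False   True  |  False
False   True  False  False  |  False
False  False   True   True  |   True
False  False   True  False  |  False
False  False  False   True  |   True
False  False  False  False  |  False
The formula is true on 7 of the 16 rows.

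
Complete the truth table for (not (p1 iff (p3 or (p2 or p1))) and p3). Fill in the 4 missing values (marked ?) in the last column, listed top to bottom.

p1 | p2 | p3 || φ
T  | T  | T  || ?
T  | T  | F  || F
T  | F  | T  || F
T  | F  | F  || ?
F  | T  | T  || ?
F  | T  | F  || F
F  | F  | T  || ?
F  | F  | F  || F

Row p1=T, p2=T, p3=T: not (p1 iff (p3 or (p2 or p1))) = F, so the formula = F.
Row p1=T, p2=F, p3=F: not (p1 iff (p3 or (p2 or p1))) = F, so the formula = F.
Row p1=F, p2=T, p3=T: not (p1 iff (p3 or (p2 or p1))) = T, so the formula = T.
Row p1=F, p2=F, p3=T: not (p1 iff (p3 or (p2 or p1))) = T, so the formula = T.

F, F, T, T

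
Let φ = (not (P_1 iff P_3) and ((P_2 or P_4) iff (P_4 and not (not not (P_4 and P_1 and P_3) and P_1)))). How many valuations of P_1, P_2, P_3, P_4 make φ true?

P_1 | P_2 | P_3 | P_4 || φ
 F  |  F  |  F  |  F  || F
 F  |  F  |  F  |  T  || F
 F  |  F  |  T  |  F  || T
 F  |  F  |  T  |  T  || T
 F  |  T  |  F  |  F  || F
 F  |  T  |  F  |  T  || F
 F  |  T  |  T  |  F  || F
 F  |  T  |  T  |  T  || T
 T  |  F  |  F  |  F  || T
 T  |  F  |  F  |  T  || T
 T  |  F  |  T  |  F  || F
 T  |  F  |  T  |  T  || F
 T  |  T  |  F  |  F  || F
 T  |  T  |  F  |  T  || T
 T  |  T  |  T  |  F  || F
 T  |  T  |  T  |  T  || F
The formula is true on 6 of the 16 rows.

6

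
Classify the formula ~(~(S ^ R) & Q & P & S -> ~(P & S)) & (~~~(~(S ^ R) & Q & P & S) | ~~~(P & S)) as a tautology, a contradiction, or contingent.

contradiction

P  Q  R  S  |  φ
T  T  T  T  |  F
T  T  T  F  |  F
T  T  F  T  |  F
T  T  F  F  |  F
T  F  T  T  |  F
T  F  T  F  |  F
T  F  F  T  |  F
T  F  F  F  |  F
F  T  T  T  |  F
F  T  T  F  |  F
F  T  F  T  |  F
F  T  F  F  |  F
F  F  T  T  |  F
F  F  T  F  |  F
F  F  F  T  |  F
F  F  F  F  |  F
Every row is F, so the formula is a contradiction.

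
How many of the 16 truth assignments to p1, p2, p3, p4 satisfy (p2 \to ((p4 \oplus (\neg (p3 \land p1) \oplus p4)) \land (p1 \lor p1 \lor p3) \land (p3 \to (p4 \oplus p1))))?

  p1  |   p2  |   p3  |   p4  || (p3 \land p1) | \neg (p3 \land p1) | (p1 \lor p1 \lor p3) | (p4 \oplus p1) | (p3 \to (p4 \oplus p1)) |   φ  
False | False | False | False ||     False     |        True        |        False         |     False      |           True          |  True
False | False | False |  True ||     False     |        True        |        False         |      True      |           True          |  True
False | False |  True | False ||     False     |        True        |         True         |     False      |          False          |  True
False | False |  True |  True ||     False     |        True        |         True         |      True      |           True          |  True
False |  True | False | False ||     False     |        True        |        False         |     False      |           True          | False
False |  True | False |  True ||     False     |        True        |        False         |      True      |           True          | False
False |  True |  True | False ||     False     |        True        |         True         |     False      |          False          | False
False |  True |  True |  True ||     False     |        True        |         True         |      True      |           True          |  True
 True | False | False | False ||     False     |        True        |         True         |      True      |           True          |  True
 True | False | False |  True ||     False     |        True        |         True         |     False      |           True          |  True
 True | False |  True | False ||      True     |       False        |         True         |      True      |           True          |  True
 True | False |  True |  True ||      True     |       False        |         True         |     False      |          False          |  True
 True |  True | False | False ||     False     |        True        |         True         |      True      |           True          |  True
 True |  True | False |  True ||     False     |        True        |         True         |     False      |           True          |  True
 True |  True |  True | False ||      True     |       False        |         True         |      True      |           True          | False
 True |  True |  True |  True ||      True     |       False        |         True         |     False      |          False          | False
The formula is true on 11 of the 16 rows.

11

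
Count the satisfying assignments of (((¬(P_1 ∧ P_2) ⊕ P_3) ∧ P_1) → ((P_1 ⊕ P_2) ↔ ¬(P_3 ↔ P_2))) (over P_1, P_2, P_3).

P_1 | P_2 | P_3 || φ
 1  |  1  |  1  || 1
 1  |  1  |  0  || 1
 1  |  0  |  1  || 1
 1  |  0  |  0  || 0
 0  |  1  |  1  || 1
 0  |  1  |  0  || 1
 0  |  0  |  1  || 1
 0  |  0  |  0  || 1
The formula is true on 7 of the 8 rows.

7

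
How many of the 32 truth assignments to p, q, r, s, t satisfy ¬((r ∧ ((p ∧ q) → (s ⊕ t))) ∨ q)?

8

p | q | r | s | t | φ
- | - | - | - | - | -
F | F | F | F | F | T
F | F | F | F | T | T
F | F | F | T | F | T
F | F | F | T | T | T
F | F | T | F | F | F
F | F | T | F | T | F
F | F | T | T | F | F
F | F | T | T | T | F
F | T | F | F | F | F
F | T | F | F | T | F
F | T | F | T | F | F
F | T | F | T | T | F
F | T | T | F | F | F
F | T | T | F | T | F
F | T | T | T | F | F
F | T | T | T | T | F
T | F | F | F | F | T
T | F | F | F | T | T
T | F | F | T | F | T
T | F | F | T | T | T
T | F | T | F | F | F
T | F | T | F | T | F
T | F | T | T | F | F
T | F | T | T | T | F
T | T | F | F | F | F
T | T | F | F | T | F
T | T | F | T | F | F
T | T | F | T | T | F
T | T | T | F | F | F
T | T | T | F | T | F
T | T | T | T | F | F
T | T | T | T | T | F
The formula is true on 8 of the 32 rows.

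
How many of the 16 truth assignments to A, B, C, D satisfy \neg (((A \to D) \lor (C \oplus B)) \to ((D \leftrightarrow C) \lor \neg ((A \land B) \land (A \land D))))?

1

A | B | C | D || φ
F | F | F | F || F
F | F | F | T || F
F | F | T | F || F
F | F | T | T || F
F | T | F | F || F
F | T | F | T || F
F | T | T | F || F
F | T | T | T || F
T | F | F | F || F
T | F | F | T || F
T | F | T | F || F
T | F | T | T || F
T | T | F | F || F
T | T | F | T || T
T | T | T | F || F
T | T | T | T || F
The formula is true on 1 of the 16 rows.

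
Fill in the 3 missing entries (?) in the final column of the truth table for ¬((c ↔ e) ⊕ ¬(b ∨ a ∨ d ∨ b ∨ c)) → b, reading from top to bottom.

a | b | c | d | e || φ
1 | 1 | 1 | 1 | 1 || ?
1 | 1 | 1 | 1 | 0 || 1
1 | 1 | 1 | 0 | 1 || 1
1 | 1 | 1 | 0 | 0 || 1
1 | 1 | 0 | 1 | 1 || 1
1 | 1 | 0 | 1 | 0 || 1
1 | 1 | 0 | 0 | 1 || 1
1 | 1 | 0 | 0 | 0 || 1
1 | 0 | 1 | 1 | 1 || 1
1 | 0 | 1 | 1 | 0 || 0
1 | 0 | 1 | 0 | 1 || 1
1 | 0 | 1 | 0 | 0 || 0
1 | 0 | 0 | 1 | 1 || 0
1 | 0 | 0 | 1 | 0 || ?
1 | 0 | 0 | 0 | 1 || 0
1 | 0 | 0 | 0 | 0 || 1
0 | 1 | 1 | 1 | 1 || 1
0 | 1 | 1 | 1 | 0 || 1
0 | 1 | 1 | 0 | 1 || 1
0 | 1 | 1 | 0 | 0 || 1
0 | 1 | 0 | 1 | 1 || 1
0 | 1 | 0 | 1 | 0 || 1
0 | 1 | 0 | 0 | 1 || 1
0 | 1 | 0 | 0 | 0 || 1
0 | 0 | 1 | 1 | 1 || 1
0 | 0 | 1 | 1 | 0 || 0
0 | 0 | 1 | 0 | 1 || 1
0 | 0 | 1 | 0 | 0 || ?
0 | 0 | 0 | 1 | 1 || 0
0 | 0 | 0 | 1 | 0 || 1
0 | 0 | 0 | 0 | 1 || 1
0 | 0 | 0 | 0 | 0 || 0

Row a=1, b=1, c=1, d=1, e=1: ¬((c ↔ e) ⊕ ¬(b ∨ a ∨ d ∨ b ∨ c)) = 0, so the formula = 1.
Row a=1, b=0, c=0, d=1, e=0: ¬((c ↔ e) ⊕ ¬(b ∨ a ∨ d ∨ b ∨ c)) = 0, so the formula = 1.
Row a=0, b=0, c=1, d=0, e=0: ¬((c ↔ e) ⊕ ¬(b ∨ a ∨ d ∨ b ∨ c)) = 1, so the formula = 0.

1, 1, 0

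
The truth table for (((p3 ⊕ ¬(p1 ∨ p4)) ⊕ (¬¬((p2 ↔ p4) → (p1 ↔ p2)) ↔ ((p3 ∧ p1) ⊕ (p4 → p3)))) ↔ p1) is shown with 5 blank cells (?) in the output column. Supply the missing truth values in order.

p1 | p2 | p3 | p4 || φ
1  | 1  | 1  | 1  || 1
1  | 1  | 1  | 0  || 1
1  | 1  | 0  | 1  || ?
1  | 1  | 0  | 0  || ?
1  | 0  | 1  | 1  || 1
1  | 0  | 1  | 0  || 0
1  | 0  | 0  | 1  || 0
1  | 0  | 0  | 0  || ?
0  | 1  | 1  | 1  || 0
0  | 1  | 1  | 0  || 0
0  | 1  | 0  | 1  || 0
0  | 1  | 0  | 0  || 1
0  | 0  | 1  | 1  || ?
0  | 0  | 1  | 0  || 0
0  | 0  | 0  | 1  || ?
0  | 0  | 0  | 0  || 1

Row p1=1, p2=1, p3=0, p4=1: ((p3 ⊕ ¬(p1 ∨ p4)) ⊕ (¬¬((p2 ↔ p4) → (p1 ↔ p2)) ↔ ((p3 ∧ p1) ⊕ (p4 → p3)))) = 0, so the formula = 0.
Row p1=1, p2=1, p3=0, p4=0: ((p3 ⊕ ¬(p1 ∨ p4)) ⊕ (¬¬((p2 ↔ p4) → (p1 ↔ p2)) ↔ ((p3 ∧ p1) ⊕ (p4 → p3)))) = 1, so the formula = 1.
Row p1=1, p2=0, p3=0, p4=0: ((p3 ⊕ ¬(p1 ∨ p4)) ⊕ (¬¬((p2 ↔ p4) → (p1 ↔ p2)) ↔ ((p3 ∧ p1) ⊕ (p4 → p3)))) = 0, so the formula = 0.
Row p1=0, p2=0, p3=1, p4=1: ((p3 ⊕ ¬(p1 ∨ p4)) ⊕ (¬¬((p2 ↔ p4) → (p1 ↔ p2)) ↔ ((p3 ∧ p1) ⊕ (p4 → p3)))) = 0, so the formula = 1.
Row p1=0, p2=0, p3=0, p4=1: ((p3 ⊕ ¬(p1 ∨ p4)) ⊕ (¬¬((p2 ↔ p4) → (p1 ↔ p2)) ↔ ((p3 ∧ p1) ⊕ (p4 → p3)))) = 0, so the formula = 1.

0, 1, 0, 1, 1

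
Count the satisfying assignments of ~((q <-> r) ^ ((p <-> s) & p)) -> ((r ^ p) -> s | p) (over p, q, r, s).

p  q  r  s     (q <-> r)  (p <-> s)  ((p <-> s) & p)  (r ^ p)  (s | p)  ((r ^ p) -> (s | p))  φ
1  1  1  1         1          1             1            0        1              1            1
1  1  1  0         1          0             0            0        1              1            1
1  1  0  1         0          1             1            1        1              1            1
1  1  0  0         0          0             0            1        1              1            1
1  0  1  1         0          1             1            0        1              1            1
1  0  1  0         0          0             0            0        1              1            1
1  0  0  1         1          1             1            1        1              1            1
1  0  0  0         1          0             0            1        1              1            1
0  1  1  1         1          0             0            1        1              1            1
0  1  1  0         1          1             0            1        0              0            1
0  1  0  1         0          0             0            0        1              1            1
0  1  0  0         0          1             0            0        0              1            1
0  0  1  1         0          0             0            1        1              1            1
0  0  1  0         0          1             0            1        0              0            0
0  0  0  1         1          0             0            0        1              1            1
0  0  0  0         1          1             0            0        0              1            1
The formula is true on 15 of the 16 rows.

15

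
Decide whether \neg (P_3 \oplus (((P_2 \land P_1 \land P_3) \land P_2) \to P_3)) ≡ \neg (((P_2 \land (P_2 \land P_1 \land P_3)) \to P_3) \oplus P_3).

equivalent

P_1 | P_2 | P_3 || φ | ψ
 0  |  0  |  0  || 0 | 0
 0  |  0  |  1  || 1 | 1
 0  |  1  |  0  || 0 | 0
 0  |  1  |  1  || 1 | 1
 1  |  0  |  0  || 0 | 0
 1  |  0  |  1  || 1 | 1
 1  |  1  |  0  || 0 | 0
 1  |  1  |  1  || 1 | 1
The columns for φ and ψ agree on every row, so they are logically equivalent.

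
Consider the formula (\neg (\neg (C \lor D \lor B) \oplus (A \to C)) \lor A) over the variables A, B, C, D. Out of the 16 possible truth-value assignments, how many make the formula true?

A | B | C | D || (C \lor D \lor B) | \neg (C \lor D \lor B) | (A \to C) | φ
1 | 1 | 1 | 1 ||         1         |           0            |     1     | 1
1 | 1 | 1 | 0 ||         1         |           0            |     1     | 1
1 | 1 | 0 | 1 ||         1         |           0            |     0     | 1
1 | 1 | 0 | 0 ||         1         |           0            |     0     | 1
1 | 0 | 1 | 1 ||         1         |           0            |     1     | 1
1 | 0 | 1 | 0 ||         1         |           0            |     1     | 1
1 | 0 | 0 | 1 ||         1         |           0            |     0     | 1
1 | 0 | 0 | 0 ||         0         |           1            |     0     | 1
0 | 1 | 1 | 1 ||         1         |           0            |     1     | 0
0 | 1 | 1 | 0 ||         1         |           0            |     1     | 0
0 | 1 | 0 | 1 ||         1         |           0            |     1     | 0
0 | 1 | 0 | 0 ||         1         |           0            |     1     | 0
0 | 0 | 1 | 1 ||         1         |           0            |     1     | 0
0 | 0 | 1 | 0 ||         1         |           0            |     1     | 0
0 | 0 | 0 | 1 ||         1         |           0            |     1     | 0
0 | 0 | 0 | 0 ||         0         |           1            |     1     | 1
The formula is true on 9 of the 16 rows.

9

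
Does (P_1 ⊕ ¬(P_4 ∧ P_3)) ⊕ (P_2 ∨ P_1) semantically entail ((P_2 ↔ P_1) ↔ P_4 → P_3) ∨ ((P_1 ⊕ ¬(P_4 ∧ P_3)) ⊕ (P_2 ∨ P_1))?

yes

 P_1  |  P_2  |  P_3  |  P_4  ||   φ   |   ψ  
False | False | False | False ||  True |  True
False | False | False |  True ||  True |  True
False | False |  True | False ||  True |  True
False | False |  True |  True || False |  True
False |  True | False | False || False | False
False |  True | False |  True || False |  True
False |  True |  True | False || False | False
False |  True |  True |  True ||  True |  True
 True | False | False | False ||  True |  True
 True | False | False |  True ||  True |  True
 True | False |  True | False ||  True |  True
 True | False |  True |  True || False | False
 True |  True | False | False ||  True |  True
 True |  True | False |  True ||  True |  True
 True |  True |  True | False ||  True |  True
 True |  True |  True |  True || False |  True
In every row where φ is true, ψ is also true, so φ ⊨ ψ.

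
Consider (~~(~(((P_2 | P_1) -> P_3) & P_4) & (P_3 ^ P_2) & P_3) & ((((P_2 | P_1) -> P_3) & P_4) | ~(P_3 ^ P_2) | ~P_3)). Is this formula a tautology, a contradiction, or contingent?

P_1  P_2  P_3  P_4     (P_2 | P_1)  ((P_2 | P_1) -> P_3)  (((P_2 | P_1) -> P_3) & P_4)  (P_3 ^ P_2)  ~(P_3 ^ P_2)  ~P_3  φ
 F    F    F    F           F                T                         F                     F            T         T    F
 F    F    F    T           F                T                         T                     F            T         T    F
 F    F    T    F           F                T                         F                     T            F         F    F
 F    F    T    T           F                T                         T                     T            F         F    F
 F    T    F    F           T                F                         F                     T            F         T    F
 F    T    F    T           T                F                         F                     T            F         T    F
 F    T    T    F           T                T                         F                     F            T         F    F
 F    T    T    T           T                T                         T                     F            T         F    F
 T    F    F    F           T                F                         F                     F            T         T    F
 T    F    F    T           T                F                         F                     F            T         T    F
 T    F    T    F           T                T                         F                     T            F         F    F
 T    F    T    T           T                T                         T                     T            F         F    F
 T    T    F    F           T                F                         F                     T            F         T    F
 T    T    F    T           T                F                         F                     T            F         T    F
 T    T    T    F           T                T                         F                     F            T         F    F
 T    T    T    T           T                T                         T                     F            T         F    F
Every row is F, so the formula is a contradiction.

contradiction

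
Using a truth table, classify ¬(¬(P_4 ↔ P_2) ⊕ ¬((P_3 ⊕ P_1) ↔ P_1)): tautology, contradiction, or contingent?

 P_1    P_2    P_3    P_4   |    φ  
 True   True   True   True  |  False
 True   True   True  False  |   True
 True   True  False   True  |   True
 True   True  False  False  |  False
 True  False   True   True  |   True
 True  False   True  False  |  False
 True  False  False   True  |  False
 True  False  False  False  |   True
False   True   True   True  |  False
False   True   True  False  |   True
False   True  False   True  |   True
False   True  False  False  |  False
False  False   True   True  |   True
False  False   True  False  |  False
False  False  False   True  |  False
False  False  False  False  |   True
8 of 16 rows are True, so the formula is contingent.

contingent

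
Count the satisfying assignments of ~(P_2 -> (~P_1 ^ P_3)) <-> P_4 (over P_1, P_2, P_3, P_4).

P_1  P_2  P_3  P_4  |  (~(P_2 -> (~P_1 ^ P_3)) <-> P_4)
 F    F    F    F   |                 T                
 F    F    F    T   |                 F                
 F    F    T    F   |                 T                
 F    F    T    T   |                 F                
 F    T    F    F   |                 T                
 F    T    F    T   |                 F                
 F    T    T    F   |                 F                
 F    T    T    T   |                 T                
 T    F    F    F   |                 T                
 T    F    F    T   |                 F                
 T    F    T    F   |                 T                
 T    F    T    T   |                 F                
 T    T    F    F   |                 F                
 T    T    F    T   |                 T                
 T    T    T    F   |                 T                
 T    T    T    T   |                 F                
The formula is true on 8 of the 16 rows.

8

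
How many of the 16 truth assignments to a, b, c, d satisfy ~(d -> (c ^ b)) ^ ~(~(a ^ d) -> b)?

6

  a      b      c      d    |  (c ^ b)  (d -> (c ^ b))  ~(d -> (c ^ b))  (a ^ d)  ~(a ^ d)  (~(a ^ d) -> b)  ~(~(a ^ d) -> b)    φ  
 True   True   True   True  |   False       False             True        False     True          True            False         True
 True   True   True  False  |   False        True            False         True    False          True            False        False
 True   True  False   True  |    True        True            False        False     True          True            False        False
 True   True  False  False  |    True        True            False         True    False          True            False        False
 True  False   True   True  |    True        True            False        False     True         False             True         True
 True  False   True  False  |    True        True            False         True    False          True            False        False
 True  False  False   True  |   False       False             True        False     True         False             True        False
 True  False  False  False  |   False        True            False         True    False          True            False        False
False   True   True   True  |   False       False             True         True    False          True            False         True
False   True   True  False  |   False        True            False        False     True          True            False        False
False   True  False   True  |    True        True            False         True    False          True            False        False
False   True  False  False  |    True        True            False        False     True          True            False        False
False  False   True   True  |    True        True            False         True    False          True            False        False
False  False   True  False  |    True        True            False        False     True         False             True         True
False  False  False   True  |   False       False             True         True    False          True            False         True
False  False  False  False  |   False        True            False        False     True         False             True         True
The formula is true on 6 of the 16 rows.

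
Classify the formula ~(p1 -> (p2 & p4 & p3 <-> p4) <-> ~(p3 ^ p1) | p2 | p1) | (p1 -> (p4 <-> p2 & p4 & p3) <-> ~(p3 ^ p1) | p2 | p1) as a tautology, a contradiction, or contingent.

p1  p2  p3  p4     (p2 & p4 & p3)  ((p2 & p4 & p3) <-> p4)  (p3 ^ p1)  ~(p3 ^ p1)  (p2 | p1)  (~(p3 ^ p1) | (p2 | p1))  (p4 <-> (p2 & p4 & p3))  φ
1   1   1   1            1                    1                 0          1           1                 1                         1             1
1   1   1   0            0                    1                 0          1           1                 1                         1             1
1   1   0   1            0                    0                 1          0           1                 1                         0             1
1   1   0   0            0                    1                 1          0           1                 1                         1             1
1   0   1   1            0                    0                 0          1           1                 1                         0             1
1   0   1   0            0                    1                 0          1           1                 1                         1             1
1   0   0   1            0                    0                 1          0           1                 1                         0             1
1   0   0   0            0                    1                 1          0           1                 1                         1             1
0   1   1   1            1                    1                 1          0           1                 1                         1             1
0   1   1   0            0                    1                 1          0           1                 1                         1             1
0   1   0   1            0                    0                 0          1           1                 1                         0             1
0   1   0   0            0                    1                 0          1           1                 1                         1             1
0   0   1   1            0                    0                 1          0           0                 0                         0             1
0   0   1   0            0                    1                 1          0           0                 0                         1             1
0   0   0   1            0                    0                 0          1           0                 1                         0             1
0   0   0   0            0                    1                 0          1           0                 1                         1             1
Every row is 1, so the formula is a tautology.

tautology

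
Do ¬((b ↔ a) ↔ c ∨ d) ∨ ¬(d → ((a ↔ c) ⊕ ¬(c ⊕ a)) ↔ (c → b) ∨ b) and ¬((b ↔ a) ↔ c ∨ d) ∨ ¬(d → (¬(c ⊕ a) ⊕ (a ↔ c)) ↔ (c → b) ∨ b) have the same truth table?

equivalent

a | b | c | d | φ | ψ
- | - | - | - | - | -
T | T | T | T | T | T
T | T | T | F | F | F
T | T | F | T | T | T
T | T | F | F | T | T
T | F | T | T | T | T
T | F | T | F | T | T
T | F | F | T | T | T
T | F | F | F | F | F
F | T | T | T | T | T
F | T | T | F | T | T
F | T | F | T | T | T
F | T | F | F | F | F
F | F | T | T | F | F
F | F | T | F | T | T
F | F | F | T | T | T
F | F | F | F | T | T
The columns for φ and ψ agree on every row, so they are logically equivalent.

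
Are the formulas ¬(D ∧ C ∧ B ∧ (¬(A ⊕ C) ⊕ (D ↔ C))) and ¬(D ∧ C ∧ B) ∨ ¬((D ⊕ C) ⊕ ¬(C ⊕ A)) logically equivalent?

not equivalent

  A      B      C      D    |    φ      ψ  
False  False  False  False  |   True   True
False  False  False   True  |   True   True
False  False   True  False  |   True   True
False  False   True   True  |   True   True
False   True  False  False  |   True   True
False   True  False   True  |   True   True
False   True   True  False  |   True   True
False   True   True   True  |  False   True
 True  False  False  False  |   True   True
 True  False  False   True  |   True   True
 True  False   True  False  |   True   True
 True  False   True   True  |   True   True
 True   True  False  False  |   True   True
 True   True  False   True  |   True   True
 True   True   True  False  |   True   True
 True   True   True   True  |   True  False
The columns differ at A=False, B=True, C=True, D=True (φ=False, ψ=True), so they are not equivalent.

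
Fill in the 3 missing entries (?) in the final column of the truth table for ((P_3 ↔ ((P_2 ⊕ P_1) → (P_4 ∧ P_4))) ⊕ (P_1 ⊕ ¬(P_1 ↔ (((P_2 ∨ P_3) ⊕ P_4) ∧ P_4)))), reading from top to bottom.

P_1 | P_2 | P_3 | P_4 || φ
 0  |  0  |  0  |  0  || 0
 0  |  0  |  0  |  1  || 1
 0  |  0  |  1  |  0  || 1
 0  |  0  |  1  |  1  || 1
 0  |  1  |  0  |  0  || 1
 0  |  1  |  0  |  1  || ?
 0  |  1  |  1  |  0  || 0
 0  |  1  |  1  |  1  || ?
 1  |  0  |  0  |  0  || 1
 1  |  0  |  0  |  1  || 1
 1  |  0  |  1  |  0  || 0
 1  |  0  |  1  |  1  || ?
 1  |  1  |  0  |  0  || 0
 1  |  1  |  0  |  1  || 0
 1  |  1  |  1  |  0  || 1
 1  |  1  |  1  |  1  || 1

Row P_1=0, P_2=1, P_3=0, P_4=1: (P_3 ↔ ((P_2 ⊕ P_1) → (P_4 ∧ P_4))) = 0, (P_1 ⊕ ¬(P_1 ↔ (((P_2 ∨ P_3) ⊕ P_4) ∧ P_4))) = 0, so the formula = 0.
Row P_1=0, P_2=1, P_3=1, P_4=1: (P_3 ↔ ((P_2 ⊕ P_1) → (P_4 ∧ P_4))) = 1, (P_1 ⊕ ¬(P_1 ↔ (((P_2 ∨ P_3) ⊕ P_4) ∧ P_4))) = 0, so the formula = 1.
Row P_1=1, P_2=0, P_3=1, P_4=1: (P_3 ↔ ((P_2 ⊕ P_1) → (P_4 ∧ P_4))) = 1, (P_1 ⊕ ¬(P_1 ↔ (((P_2 ∨ P_3) ⊕ P_4) ∧ P_4))) = 0, so the formula = 1.

0, 1, 1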